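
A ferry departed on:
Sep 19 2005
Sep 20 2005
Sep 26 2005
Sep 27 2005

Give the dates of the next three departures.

Oct 3 2005, Oct 4 2005, Oct 10 2005

Gaps: 1, 6, 1 days — not constant, but cyclic with period 2.
The events fall on every Monday and Tuesday.
The following Monday is Oct 3 2005.
Next Tuesday: Oct 4 2005.
Next Monday: Oct 10 2005.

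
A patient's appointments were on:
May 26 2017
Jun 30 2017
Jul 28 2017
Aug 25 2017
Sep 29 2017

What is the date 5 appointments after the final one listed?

Feb 23 2018

These are Fridays with 35, 28, 28, 35-day gaps.
Each is the final Friday of its month — Jun 30 2017 is past the 28th, so '4th Friday' doesn't fit.
Last Friday of October 2017: Oct 27 2017.
November 2017 ends with Friday Nov 24 2017.
Last Friday of December 2017: Dec 29 2017.
January 2018 ends with Friday Jan 26 2018.
February 2018 ends with Friday Feb 23 2018.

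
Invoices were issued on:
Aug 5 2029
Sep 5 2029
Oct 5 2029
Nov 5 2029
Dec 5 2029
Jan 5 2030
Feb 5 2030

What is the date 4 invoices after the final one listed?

Jun 5 2030

Gaps: 31, 30, 31, 30, 31, 31 days — not constant. Every event is on the 5th of the month.
Pattern: the 5th of each month.
March 2030: Mar 5 2030.
Next: April 2030 → Apr 5 2030.
May 2030: May 5 2030.
June 2030: Jun 5 2030.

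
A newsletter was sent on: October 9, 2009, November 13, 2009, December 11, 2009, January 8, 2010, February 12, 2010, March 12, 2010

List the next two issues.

Gaps: 35, 28, 28, 35, 28 days — a mix of 28 and 35. Every date is a Friday.
Each is the 2nd Friday of its month.
2nd Friday of April 2010: April 9, 2010.
May 2010 — 2nd Friday is May 14, 2010.

April 9, 2010; May 14, 2010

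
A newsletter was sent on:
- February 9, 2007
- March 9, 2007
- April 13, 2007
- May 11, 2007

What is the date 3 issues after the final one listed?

August 10, 2007

Gaps: 28, 35, 28 days — a mix of 28 and 35. Every date is a Friday.
Each is the 2nd Friday of its month.
June 2007 — 2nd Friday is June 8, 2007.
July 2007 — 2nd Friday is July 13, 2007.
August 2007 — 2nd Friday is August 10, 2007.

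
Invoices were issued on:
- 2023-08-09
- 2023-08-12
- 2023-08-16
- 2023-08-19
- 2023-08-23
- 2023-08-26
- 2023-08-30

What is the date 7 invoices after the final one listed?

2023-09-23

The gap pattern 3, 4, 3, 4, 3, 4 repeats every 2 events.
These are the Wednesdays and Saturdays of each week.
The following Saturday is 2023-09-02.
Next Wednesday: 2023-09-06.
Next Saturday: 2023-09-09.
The following Wednesday is 2023-09-13.
Next Saturday: 2023-09-16.
The following Wednesday is 2023-09-20.
The following Saturday is 2023-09-23.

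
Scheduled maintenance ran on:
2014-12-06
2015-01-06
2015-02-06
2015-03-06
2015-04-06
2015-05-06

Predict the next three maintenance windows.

2015-06-06, 2015-07-06, 2015-08-06

Gaps: 31, 31, 28, 31, 30 days — not constant. Every event is on the 6th of the month.
Pattern: the 6th of each month.
Next: June 2015 → 2015-06-06.
Next: July 2015 → 2015-07-06.
Next: August 2015 → 2015-08-06.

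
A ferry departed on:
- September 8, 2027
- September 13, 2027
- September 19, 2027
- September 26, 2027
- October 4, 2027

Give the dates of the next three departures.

October 13, 2027; October 23, 2027; November 3, 2027

Gaps: 5, 6, 7, 8 days — each gap is 1 larger than the previous one.
Next gap: 9 days. October 4, 2027 + 9 days = October 13, 2027.
Next gap: 10 days. October 13, 2027 + 10 days = October 23, 2027.
Next gap: 11 days. October 23, 2027 + 11 days = November 3, 2027.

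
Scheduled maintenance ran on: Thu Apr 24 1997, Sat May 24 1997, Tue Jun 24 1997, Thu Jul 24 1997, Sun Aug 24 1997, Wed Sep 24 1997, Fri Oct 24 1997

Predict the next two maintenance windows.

Mon Nov 24 1997, Wed Dec 24 1997

Each date is the 24th; the gaps (30, 31, 30, 31, 31, 30) track the month lengths.
The rule is the 24th of each month.
Next: November 1997 → Mon Nov 24 1997.
December 1997: Wed Dec 24 1997.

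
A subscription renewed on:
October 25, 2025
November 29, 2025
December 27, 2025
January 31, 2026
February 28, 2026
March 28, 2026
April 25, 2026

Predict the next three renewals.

May 30, 2026; June 27, 2026; July 25, 2026

All Saturdays; the gaps (35, 28, 35, 28, 28, 28) vary with month length.
This is the last Saturday of each month.
Last Saturday of May 2026: May 30, 2026.
June 2026 ends with Saturday June 27, 2026.
Last Saturday of July 2026: July 25, 2026.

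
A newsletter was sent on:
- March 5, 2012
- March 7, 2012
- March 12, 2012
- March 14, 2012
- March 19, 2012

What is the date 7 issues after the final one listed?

April 11, 2012

Every event lands on a Monday or Wednesday (gaps cycle 2, 5, 2, 5).
So the schedule is: every Monday and Wednesday.
Next Wednesday: March 21, 2012.
The following Monday is March 26, 2012.
The following Wednesday is March 28, 2012.
Next Monday: April 2, 2012.
The following Wednesday is April 4, 2012.
The following Monday is April 9, 2012.
Next Wednesday: April 11, 2012.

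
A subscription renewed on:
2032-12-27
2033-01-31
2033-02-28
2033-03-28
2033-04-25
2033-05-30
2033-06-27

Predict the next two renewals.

Every date is a Monday; gaps 35, 28, 28, 28, 35, 28 days.
Each is the last Monday of its month (at least one falls on the 29th or later, ruling out '4th Monday').
Last Monday of July 2033: 2033-07-25.
August 2033 ends with Monday 2033-08-29.

2033-07-25, 2033-08-29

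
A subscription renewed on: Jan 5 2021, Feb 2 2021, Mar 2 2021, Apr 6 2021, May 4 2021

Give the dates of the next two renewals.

Jun 1 2021, Jul 6 2021

Gaps: 28, 28, 35, 28 days — a mix of 28 and 35. Every date is a Tuesday.
Each is the 1st Tuesday of its month.
1st Tuesday of June 2021: Jun 1 2021.
July 2021 — 1st Tuesday is Jul 6 2021.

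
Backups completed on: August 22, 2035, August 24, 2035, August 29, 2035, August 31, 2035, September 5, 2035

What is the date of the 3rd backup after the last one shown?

The gap pattern 2, 5, 2, 5 repeats every 2 events.
These are the Wednesdays and Fridays of each week.
Next Friday: September 7, 2035.
Next Wednesday: September 12, 2035.
The following Friday is September 14, 2035.

September 14, 2035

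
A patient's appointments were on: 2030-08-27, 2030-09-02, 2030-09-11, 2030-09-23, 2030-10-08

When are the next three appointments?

2030-10-26, 2030-11-16, 2030-12-10

Gaps: 6, 9, 12, 15 days — each gap is 3 larger than the previous one.
Next gap: 18 days. 2030-10-08 + 18 days = 2030-10-26.
Next gap: 21 days. 2030-10-26 + 21 days = 2030-11-16.
Next gap: 24 days. 2030-11-16 + 24 days = 2030-12-10.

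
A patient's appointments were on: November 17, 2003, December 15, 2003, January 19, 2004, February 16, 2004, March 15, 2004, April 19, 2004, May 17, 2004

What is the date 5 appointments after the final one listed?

All dates are Mondays, 28, 35, 28, 28, 35, 28 days apart.
Specifically, the 3rd Monday of each month.
3rd Monday of June 2004: June 21, 2004.
3rd Monday of July 2004: July 19, 2004.
August 2004 — 3rd Monday is August 16, 2004.
3rd Monday of September 2004: September 20, 2004.
October 2004 — 3rd Monday is October 18, 2004.

October 18, 2004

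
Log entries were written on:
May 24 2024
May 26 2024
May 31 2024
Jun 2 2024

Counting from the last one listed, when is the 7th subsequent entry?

Jun 28 2024

Gaps: 2, 5, 2 days — not constant, but cyclic with period 2.
The events fall on every Friday and Sunday.
Next Friday: Jun 7 2024.
Next Sunday: Jun 9 2024.
Next Friday: Jun 14 2024.
Next Sunday: Jun 16 2024.
The following Friday is Jun 21 2024.
Next Sunday: Jun 23 2024.
Next Friday: Jun 28 2024.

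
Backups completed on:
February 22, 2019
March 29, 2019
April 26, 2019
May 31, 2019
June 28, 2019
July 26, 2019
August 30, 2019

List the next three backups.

September 27, 2019; October 25, 2019; November 29, 2019

Every date is a Friday; gaps 35, 28, 35, 28, 28, 35 days.
Each is the last Friday of its month (at least one falls on the 29th or later, ruling out '4th Friday').
September 2019 ends with Friday September 27, 2019.
Last Friday of October 2019: October 25, 2019.
Last Friday of November 2019: November 29, 2019.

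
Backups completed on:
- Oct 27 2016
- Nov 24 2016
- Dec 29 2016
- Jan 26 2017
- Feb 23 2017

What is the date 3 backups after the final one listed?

May 25 2017

Every date is a Thursday; gaps 28, 35, 28, 28 days.
Each is the last Thursday of its month (at least one falls on the 29th or later, ruling out '4th Thursday').
March 2017 ends with Thursday Mar 30 2017.
April 2017 ends with Thursday Apr 27 2017.
May 2017 ends with Thursday May 25 2017.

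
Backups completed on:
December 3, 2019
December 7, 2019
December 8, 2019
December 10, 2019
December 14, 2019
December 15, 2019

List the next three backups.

December 17, 2019; December 21, 2019; December 22, 2019

Every event lands on a Tuesday or Saturday or Sunday (gaps cycle 4, 1, 2, 4, 1).
So the schedule is: every Tuesday, Saturday and Sunday.
The following Tuesday is December 17, 2019.
Next Saturday: December 21, 2019.
The following Sunday is December 22, 2019.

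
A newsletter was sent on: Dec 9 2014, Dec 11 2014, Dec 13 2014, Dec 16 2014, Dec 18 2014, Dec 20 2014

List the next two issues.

Dec 23 2014, Dec 25 2014

The gap pattern 2, 2, 3, 2, 2 repeats every 3 events.
These are the Tuesdays, Thursdays and Saturdays of each week.
The following Tuesday is Dec 23 2014.
The following Thursday is Dec 25 2014.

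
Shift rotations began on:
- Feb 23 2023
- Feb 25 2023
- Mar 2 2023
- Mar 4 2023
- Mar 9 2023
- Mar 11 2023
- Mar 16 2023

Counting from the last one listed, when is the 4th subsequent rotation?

Mar 30 2023

Gaps: 2, 5, 2, 5, 2, 5 days — not constant, but cyclic with period 2.
The events fall on every Thursday and Saturday.
Next Saturday: Mar 18 2023.
Next Thursday: Mar 23 2023.
Next Saturday: Mar 25 2023.
The following Thursday is Mar 30 2023.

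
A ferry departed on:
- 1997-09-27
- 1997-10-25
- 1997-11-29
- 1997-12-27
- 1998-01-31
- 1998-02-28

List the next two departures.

All Saturdays; the gaps (28, 35, 28, 35, 28) vary with month length.
This is the last Saturday of each month.
Last Saturday of March 1998: 1998-03-28.
April 1998 ends with Saturday 1998-04-25.

1998-03-28, 1998-04-25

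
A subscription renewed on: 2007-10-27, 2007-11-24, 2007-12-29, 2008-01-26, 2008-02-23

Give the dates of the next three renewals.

2008-03-29, 2008-04-26, 2008-05-31

All Saturdays; the gaps (28, 35, 28, 28) vary with month length.
This is the last Saturday of each month.
Last Saturday of March 2008: 2008-03-29.
April 2008 ends with Saturday 2008-04-26.
May 2008 ends with Saturday 2008-05-31.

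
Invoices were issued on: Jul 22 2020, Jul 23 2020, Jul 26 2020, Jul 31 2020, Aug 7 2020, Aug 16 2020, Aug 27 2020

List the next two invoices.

Intervals are 1, 3, 5, 7, 9, 11 days — an arithmetic progression with common difference 2.
Next gap: 13 days. Aug 27 2020 + 13 days = Sep 9 2020.
Next gap: 15 days. Sep 9 2020 + 15 days = Sep 24 2020.

Sep 9 2020, Sep 24 2020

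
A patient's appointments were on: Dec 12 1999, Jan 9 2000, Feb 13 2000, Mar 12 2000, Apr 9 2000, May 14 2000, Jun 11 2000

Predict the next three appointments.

Jul 9 2000, Aug 13 2000, Sep 10 2000

Gaps: 28, 35, 28, 28, 35, 28 days — a mix of 28 and 35. Every date is a Sunday.
Each is the 2nd Sunday of its month.
July 2000 — 2nd Sunday is Jul 9 2000.
2nd Sunday of August 2000: Aug 13 2000.
2nd Sunday of September 2000: Sep 10 2000.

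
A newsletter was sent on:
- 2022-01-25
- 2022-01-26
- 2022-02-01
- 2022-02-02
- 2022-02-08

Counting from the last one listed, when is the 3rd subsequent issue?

2022-02-16

Gaps: 1, 6, 1, 6 days — not constant, but cyclic with period 2.
The events fall on every Tuesday and Wednesday.
Next Wednesday: 2022-02-09.
The following Tuesday is 2022-02-15.
The following Wednesday is 2022-02-16.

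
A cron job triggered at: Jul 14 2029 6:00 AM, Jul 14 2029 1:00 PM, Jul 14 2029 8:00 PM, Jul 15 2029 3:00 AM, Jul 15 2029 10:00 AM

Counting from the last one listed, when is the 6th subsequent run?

Jul 17 2029 4:00 AM

The interval is a steady 7 hours (7, 7, 7, 7).
Jul 15 2029 10:00 AM + 7 h = Jul 15 2029 5:00 PM.
Jul 15 2029 5:00 PM + 7 h = Jul 16 2029 12:00 AM.
Jul 16 2029 12:00 AM + 7 h = Jul 16 2029 7:00 AM.
Jul 16 2029 7:00 AM + 7 h = Jul 16 2029 2:00 PM.
Jul 16 2029 2:00 PM + 7 h = Jul 16 2029 9:00 PM.
Jul 16 2029 9:00 PM + 7 h = Jul 17 2029 4:00 AM.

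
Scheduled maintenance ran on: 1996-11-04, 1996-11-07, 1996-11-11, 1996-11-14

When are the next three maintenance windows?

1996-11-18, 1996-11-21, 1996-11-25

Every event lands on a Monday or Thursday (gaps cycle 3, 4, 3).
So the schedule is: every Monday and Thursday.
The following Monday is 1996-11-18.
Next Thursday: 1996-11-21.
Next Monday: 1996-11-25.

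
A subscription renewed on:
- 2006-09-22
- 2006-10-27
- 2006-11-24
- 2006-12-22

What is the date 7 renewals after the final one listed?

2007-07-27

All dates are Fridays, 35, 28, 28 days apart.
Specifically, the 4th Friday of each month.
January 2007 — 4th Friday is 2007-01-26.
February 2007 — 4th Friday is 2007-02-23.
4th Friday of March 2007: 2007-03-23.
4th Friday of April 2007: 2007-04-27.
May 2007 — 4th Friday is 2007-05-25.
June 2007 — 4th Friday is 2007-06-22.
July 2007 — 4th Friday is 2007-07-27.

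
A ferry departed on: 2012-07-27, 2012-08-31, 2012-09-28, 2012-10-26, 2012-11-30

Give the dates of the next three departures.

2012-12-28, 2013-01-25, 2013-02-22

Every date is a Friday; gaps 35, 28, 28, 35 days.
Each is the last Friday of its month (at least one falls on the 29th or later, ruling out '4th Friday').
December 2012 ends with Friday 2012-12-28.
Last Friday of January 2013: 2013-01-25.
Last Friday of February 2013: 2013-02-22.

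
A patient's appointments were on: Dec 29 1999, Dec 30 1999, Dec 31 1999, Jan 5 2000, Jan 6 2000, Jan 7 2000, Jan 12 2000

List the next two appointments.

Gaps: 1, 1, 5, 1, 1, 5 days — not constant, but cyclic with period 3.
The events fall on every Wednesday, Thursday and Friday.
Next Thursday: Jan 13 2000.
Next Friday: Jan 14 2000.

Jan 13 2000, Jan 14 2000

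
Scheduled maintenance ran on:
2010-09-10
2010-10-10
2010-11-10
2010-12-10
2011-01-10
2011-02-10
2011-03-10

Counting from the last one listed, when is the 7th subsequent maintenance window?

Gaps: 30, 31, 30, 31, 31, 28 days — not constant. Every event is on the 10th of the month.
Pattern: the 10th of each month.
April 2011: 2011-04-10.
May 2011: 2011-05-10.
Next: June 2011 → 2011-06-10.
Next: July 2011 → 2011-07-10.
August 2011: 2011-08-10.
Next: September 2011 → 2011-09-10.
Next: October 2011 → 2011-10-10.

2011-10-10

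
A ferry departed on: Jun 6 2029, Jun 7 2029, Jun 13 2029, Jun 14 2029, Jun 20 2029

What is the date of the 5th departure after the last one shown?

Jul 5 2029

Gaps: 1, 6, 1, 6 days — not constant, but cyclic with period 2.
The events fall on every Wednesday and Thursday.
Next Thursday: Jun 21 2029.
Next Wednesday: Jun 27 2029.
Next Thursday: Jun 28 2029.
Next Wednesday: Jul 4 2029.
The following Thursday is Jul 5 2029.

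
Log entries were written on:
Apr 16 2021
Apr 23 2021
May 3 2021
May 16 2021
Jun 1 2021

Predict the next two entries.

The spacing grows by 3 each time: 7, 10, 13, 16 days.
Next gap: 19 days. Jun 1 2021 + 19 days = Jun 20 2021.
Next gap: 22 days. Jun 20 2021 + 22 days = Jul 12 2021.

Jun 20 2021, Jul 12 2021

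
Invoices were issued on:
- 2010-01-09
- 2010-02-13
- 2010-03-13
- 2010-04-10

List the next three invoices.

These are Saturdays at 28- or 35-day spacing (35, 28, 28).
The pattern: 2nd Saturday of the month.
2nd Saturday of May 2010: 2010-05-08.
2nd Saturday of June 2010: 2010-06-12.
July 2010 — 2nd Saturday is 2010-07-10.

2010-05-08, 2010-06-12, 2010-07-10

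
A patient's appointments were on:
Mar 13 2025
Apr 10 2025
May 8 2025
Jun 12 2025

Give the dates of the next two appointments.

These are Thursdays at 28- or 35-day spacing (28, 28, 35).
The pattern: 2nd Thursday of the month.
2nd Thursday of July 2025: Jul 10 2025.
2nd Thursday of August 2025: Aug 14 2025.

Jul 10 2025, Aug 14 2025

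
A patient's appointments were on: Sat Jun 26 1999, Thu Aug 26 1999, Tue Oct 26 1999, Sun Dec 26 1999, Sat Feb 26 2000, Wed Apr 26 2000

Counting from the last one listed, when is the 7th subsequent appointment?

Each date is the 26th; the gaps (61, 61, 61, 62, 60) track the month lengths.
The rule is the 26th of every 2 months.
June 2000: Mon Jun 26 2000.
Next: August 2000 → Sat Aug 26 2000.
Next: October 2000 → Thu Oct 26 2000.
December 2000: Tue Dec 26 2000.
February 2001: Mon Feb 26 2001.
April 2001: Thu Apr 26 2001.
Next: June 2001 → Tue Jun 26 2001.

Tue Jun 26 2001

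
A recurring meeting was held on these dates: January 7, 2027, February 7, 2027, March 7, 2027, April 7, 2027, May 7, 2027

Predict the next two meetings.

The day-of-month is always 7 (31, 28, 31, 30 days between events).
So this recurs on the 7th of each month.
Next: June 2027 → June 7, 2027.
Next: July 2027 → July 7, 2027.

June 7, 2027; July 7, 2027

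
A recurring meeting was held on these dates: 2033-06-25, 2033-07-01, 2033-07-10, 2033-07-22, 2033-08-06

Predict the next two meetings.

2033-08-24, 2033-09-14

The spacing grows by 3 each time: 6, 9, 12, 15 days.
Next gap: 18 days. 2033-08-06 + 18 days = 2033-08-24.
Next gap: 21 days. 2033-08-24 + 21 days = 2033-09-14.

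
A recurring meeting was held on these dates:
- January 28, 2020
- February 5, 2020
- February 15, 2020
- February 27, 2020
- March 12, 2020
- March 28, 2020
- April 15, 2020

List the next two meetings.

The spacing grows by 2 each time: 8, 10, 12, 14, 16, 18 days.
Next gap: 20 days. April 15, 2020 + 20 days = May 5, 2020.
Next gap: 22 days. May 5, 2020 + 22 days = May 27, 2020.

May 5, 2020; May 27, 2020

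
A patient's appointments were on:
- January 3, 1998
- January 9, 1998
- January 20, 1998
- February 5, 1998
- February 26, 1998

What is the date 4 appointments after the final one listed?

Gaps: 6, 11, 16, 21 days — each gap is 5 larger than the previous one.
Next gap: 26 days. February 26, 1998 + 26 days = March 24, 1998.
Next gap: 31 days. March 24, 1998 + 31 days = April 24, 1998.
Next gap: 36 days. April 24, 1998 + 36 days = May 30, 1998.
Next gap: 41 days. May 30, 1998 + 41 days = July 10, 1998.

July 10, 1998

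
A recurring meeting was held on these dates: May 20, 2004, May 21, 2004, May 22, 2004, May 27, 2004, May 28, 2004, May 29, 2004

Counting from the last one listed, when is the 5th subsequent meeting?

The gap pattern 1, 1, 5, 1, 1 repeats every 3 events.
These are the Thursdays, Fridays and Saturdays of each week.
Next Thursday: June 3, 2004.
The following Friday is June 4, 2004.
Next Saturday: June 5, 2004.
The following Thursday is June 10, 2004.
The following Friday is June 11, 2004.

June 11, 2004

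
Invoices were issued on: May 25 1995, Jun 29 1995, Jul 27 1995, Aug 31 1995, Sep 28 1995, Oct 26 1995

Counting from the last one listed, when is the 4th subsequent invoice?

Every date is a Thursday; gaps 35, 28, 35, 28, 28 days.
Each is the last Thursday of its month (at least one falls on the 29th or later, ruling out '4th Thursday').
Last Thursday of November 1995: Nov 30 1995.
Last Thursday of December 1995: Dec 28 1995.
January 1996 ends with Thursday Jan 25 1996.
February 1996 ends with Thursday Feb 29 1996.

Feb 29 1996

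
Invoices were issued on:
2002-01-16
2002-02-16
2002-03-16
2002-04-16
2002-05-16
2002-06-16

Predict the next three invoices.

Each date is the 16th; the gaps (31, 28, 31, 30, 31) track the month lengths.
The rule is the 16th of each month.
Next: July 2002 → 2002-07-16.
August 2002: 2002-08-16.
Next: September 2002 → 2002-09-16.

2002-07-16, 2002-08-16, 2002-09-16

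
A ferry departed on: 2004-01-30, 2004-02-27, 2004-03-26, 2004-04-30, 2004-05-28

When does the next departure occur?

Every date is a Friday; gaps 28, 28, 35, 28 days.
Each is the last Friday of its month (at least one falls on the 29th or later, ruling out '4th Friday').
Last Friday of June 2004: 2004-06-25.

2004-06-25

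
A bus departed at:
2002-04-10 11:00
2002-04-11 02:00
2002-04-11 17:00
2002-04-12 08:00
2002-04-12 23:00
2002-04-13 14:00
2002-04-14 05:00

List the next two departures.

2002-04-14 20:00, 2002-04-15 11:00

Spacing: 15, 15, 15, 15, 15, 15 h — constant 15 h.
2002-04-14 05:00 + 15 h = 2002-04-14 20:00.
2002-04-14 20:00 + 15 h = 2002-04-15 11:00.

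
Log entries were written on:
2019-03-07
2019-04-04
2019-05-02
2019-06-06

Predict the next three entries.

2019-07-04, 2019-08-01, 2019-09-05

These are Thursdays at 28- or 35-day spacing (28, 28, 35).
The pattern: 1st Thursday of the month.
July 2019 — 1st Thursday is 2019-07-04.
1st Thursday of August 2019: 2019-08-01.
1st Thursday of September 2019: 2019-09-05.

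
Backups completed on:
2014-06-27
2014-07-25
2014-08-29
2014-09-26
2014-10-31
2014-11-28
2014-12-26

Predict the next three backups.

2015-01-30, 2015-02-27, 2015-03-27

These are Fridays with 28, 35, 28, 35, 28, 28-day gaps.
Each is the final Friday of its month — 2014-08-29 is past the 28th, so '4th Friday' doesn't fit.
Last Friday of January 2015: 2015-01-30.
Last Friday of February 2015: 2015-02-27.
March 2015 ends with Friday 2015-03-27.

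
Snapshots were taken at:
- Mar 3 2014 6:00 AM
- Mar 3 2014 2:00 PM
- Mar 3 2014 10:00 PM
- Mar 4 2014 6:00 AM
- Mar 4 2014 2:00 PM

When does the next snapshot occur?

The interval is a steady 8 hours (8, 8, 8, 8).
Mar 4 2014 2:00 PM + 8 h = Mar 4 2014 10:00 PM.

Mar 4 2014 10:00 PM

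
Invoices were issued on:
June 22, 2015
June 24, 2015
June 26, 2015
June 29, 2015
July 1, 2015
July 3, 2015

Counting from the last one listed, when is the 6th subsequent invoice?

Every event lands on a Monday or Wednesday or Friday (gaps cycle 2, 2, 3, 2, 2).
So the schedule is: every Monday, Wednesday and Friday.
The following Monday is July 6, 2015.
Next Wednesday: July 8, 2015.
Next Friday: July 10, 2015.
The following Monday is July 13, 2015.
The following Wednesday is July 15, 2015.
The following Friday is July 17, 2015.

July 17, 2015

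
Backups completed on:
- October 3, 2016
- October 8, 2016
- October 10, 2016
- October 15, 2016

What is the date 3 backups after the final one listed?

The gap pattern 5, 2, 5 repeats every 2 events.
These are the Mondays and Saturdays of each week.
The following Monday is October 17, 2016.
Next Saturday: October 22, 2016.
Next Monday: October 24, 2016.

October 24, 2016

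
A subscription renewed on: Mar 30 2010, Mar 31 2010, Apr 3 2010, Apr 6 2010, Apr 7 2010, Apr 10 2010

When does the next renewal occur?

Gaps: 1, 3, 3, 1, 3 days — not constant, but cyclic with period 3.
The events fall on every Tuesday, Wednesday and Saturday.
Next Tuesday: Apr 13 2010.

Apr 13 2010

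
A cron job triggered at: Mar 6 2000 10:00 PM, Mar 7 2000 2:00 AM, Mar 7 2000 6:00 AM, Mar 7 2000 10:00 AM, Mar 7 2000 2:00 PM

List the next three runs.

Mar 7 2000 6:00 PM, Mar 7 2000 10:00 PM, Mar 8 2000 2:00 AM

The interval is a steady 4 hours (4, 4, 4, 4).
Mar 7 2000 2:00 PM + 4 h = Mar 7 2000 6:00 PM.
Mar 7 2000 6:00 PM + 4 h = Mar 7 2000 10:00 PM.
Mar 7 2000 10:00 PM + 4 h = Mar 8 2000 2:00 AM.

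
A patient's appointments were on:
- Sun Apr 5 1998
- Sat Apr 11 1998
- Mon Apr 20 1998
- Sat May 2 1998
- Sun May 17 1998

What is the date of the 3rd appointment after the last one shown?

Sun Jul 19 1998

The spacing grows by 3 each time: 6, 9, 12, 15 days.
Next gap: 18 days. Sun May 17 1998 + 18 days = Thu Jun 4 1998.
Next gap: 21 days. Thu Jun 4 1998 + 21 days = Thu Jun 25 1998.
Next gap: 24 days. Thu Jun 25 1998 + 24 days = Sun Jul 19 1998.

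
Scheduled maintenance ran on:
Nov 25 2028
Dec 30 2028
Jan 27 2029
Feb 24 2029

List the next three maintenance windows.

Every date is a Saturday; gaps 35, 28, 28 days.
Each is the last Saturday of its month (at least one falls on the 29th or later, ruling out '4th Saturday').
Last Saturday of March 2029: Mar 31 2029.
April 2029 ends with Saturday Apr 28 2029.
Last Saturday of May 2029: May 26 2029.

Mar 31 2029, Apr 28 2029, May 26 2029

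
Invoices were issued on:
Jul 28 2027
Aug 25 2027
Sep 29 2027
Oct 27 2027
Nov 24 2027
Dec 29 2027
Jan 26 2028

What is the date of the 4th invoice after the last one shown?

May 31 2028

Every date is a Wednesday; gaps 28, 35, 28, 28, 35, 28 days.
Each is the last Wednesday of its month (at least one falls on the 29th or later, ruling out '4th Wednesday').
Last Wednesday of February 2028: Feb 23 2028.
March 2028 ends with Wednesday Mar 29 2028.
Last Wednesday of April 2028: Apr 26 2028.
Last Wednesday of May 2028: May 31 2028.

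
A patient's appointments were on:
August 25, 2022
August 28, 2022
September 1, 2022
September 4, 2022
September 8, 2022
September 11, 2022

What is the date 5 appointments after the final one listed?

Every event lands on a Thursday or Sunday (gaps cycle 3, 4, 3, 4, 3).
So the schedule is: every Thursday and Sunday.
Next Thursday: September 15, 2022.
The following Sunday is September 18, 2022.
The following Thursday is September 22, 2022.
The following Sunday is September 25, 2022.
Next Thursday: September 29, 2022.

September 29, 2022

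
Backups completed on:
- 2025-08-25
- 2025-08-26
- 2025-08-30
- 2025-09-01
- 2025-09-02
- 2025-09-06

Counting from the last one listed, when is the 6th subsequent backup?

Gaps: 1, 4, 2, 1, 4 days — not constant, but cyclic with period 3.
The events fall on every Monday, Tuesday and Saturday.
Next Monday: 2025-09-08.
Next Tuesday: 2025-09-09.
Next Saturday: 2025-09-13.
The following Monday is 2025-09-15.
The following Tuesday is 2025-09-16.
The following Saturday is 2025-09-20.

2025-09-20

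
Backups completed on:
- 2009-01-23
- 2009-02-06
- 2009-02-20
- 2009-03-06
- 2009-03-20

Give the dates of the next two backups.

Gaps between consecutive events: 14, 14, 14, 14 days — a constant 14-day interval.
2009-03-20 + 14 days = 2009-04-03.
2009-04-03 + 14 days = 2009-04-17.

2009-04-03, 2009-04-17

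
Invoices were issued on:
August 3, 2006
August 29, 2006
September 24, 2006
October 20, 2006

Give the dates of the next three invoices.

Gaps between consecutive events: 26, 26, 26 days — a constant 26-day interval.
October 20, 2006 + 26 days = November 15, 2006.
November 15, 2006 + 26 days = December 11, 2006.
December 11, 2006 + 26 days = January 6, 2007.

November 15, 2006; December 11, 2006; January 6, 2007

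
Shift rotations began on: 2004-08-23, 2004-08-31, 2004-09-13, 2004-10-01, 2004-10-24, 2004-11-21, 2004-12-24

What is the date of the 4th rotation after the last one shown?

Gaps: 8, 13, 18, 23, 28, 33 days — each gap is 5 larger than the previous one.
Next gap: 38 days. 2004-12-24 + 38 days = 2005-01-31.
Next gap: 43 days. 2005-01-31 + 43 days = 2005-03-15.
Next gap: 48 days. 2005-03-15 + 48 days = 2005-05-02.
Next gap: 53 days. 2005-05-02 + 53 days = 2005-06-24.

2005-06-24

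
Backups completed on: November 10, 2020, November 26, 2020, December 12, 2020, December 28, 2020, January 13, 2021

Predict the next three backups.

January 29, 2021; February 14, 2021; March 2, 2021

Every event comes 16 days after the last (16, 16, 16, 16).
January 13, 2021 + 16 days = January 29, 2021.
January 29, 2021 + 16 days = February 14, 2021.
February 14, 2021 + 16 days = March 2, 2021.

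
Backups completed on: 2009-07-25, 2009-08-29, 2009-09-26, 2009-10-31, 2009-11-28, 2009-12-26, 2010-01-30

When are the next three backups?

All Saturdays; the gaps (35, 28, 35, 28, 28, 35) vary with month length.
This is the last Saturday of each month.
February 2010 ends with Saturday 2010-02-27.
Last Saturday of March 2010: 2010-03-27.
Last Saturday of April 2010: 2010-04-24.

2010-02-27, 2010-03-27, 2010-04-24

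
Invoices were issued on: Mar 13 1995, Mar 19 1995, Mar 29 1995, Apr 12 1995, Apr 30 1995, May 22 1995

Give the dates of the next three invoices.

Jun 17 1995, Jul 17 1995, Aug 20 1995

The spacing grows by 4 each time: 6, 10, 14, 18, 22 days.
Next gap: 26 days. May 22 1995 + 26 days = Jun 17 1995.
Next gap: 30 days. Jun 17 1995 + 30 days = Jul 17 1995.
Next gap: 34 days. Jul 17 1995 + 34 days = Aug 20 1995.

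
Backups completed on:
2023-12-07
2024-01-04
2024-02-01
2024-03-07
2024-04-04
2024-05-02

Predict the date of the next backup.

These are Thursdays at 28- or 35-day spacing (28, 28, 35, 28, 28).
The pattern: 1st Thursday of the month.
June 2024 — 1st Thursday is 2024-06-06.

2024-06-06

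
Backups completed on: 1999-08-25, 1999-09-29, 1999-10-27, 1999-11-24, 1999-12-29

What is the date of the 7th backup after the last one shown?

These are Wednesdays with 35, 28, 28, 35-day gaps.
Each is the final Wednesday of its month — 1999-09-29 is past the 28th, so '4th Wednesday' doesn't fit.
Last Wednesday of January 2000: 2000-01-26.
February 2000 ends with Wednesday 2000-02-23.
March 2000 ends with Wednesday 2000-03-29.
April 2000 ends with Wednesday 2000-04-26.
May 2000 ends with Wednesday 2000-05-31.
Last Wednesday of June 2000: 2000-06-28.
July 2000 ends with Wednesday 2000-07-26.

2000-07-26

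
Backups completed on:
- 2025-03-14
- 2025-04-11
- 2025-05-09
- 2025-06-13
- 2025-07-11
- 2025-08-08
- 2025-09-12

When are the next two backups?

These are Fridays at 28- or 35-day spacing (28, 28, 35, 28, 28, 35).
The pattern: 2nd Friday of the month.
October 2025 — 2nd Friday is 2025-10-10.
November 2025 — 2nd Friday is 2025-11-14.

2025-10-10, 2025-11-14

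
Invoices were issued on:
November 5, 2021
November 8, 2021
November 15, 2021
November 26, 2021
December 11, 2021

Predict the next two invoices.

The spacing grows by 4 each time: 3, 7, 11, 15 days.
Next gap: 19 days. December 11, 2021 + 19 days = December 30, 2021.
Next gap: 23 days. December 30, 2021 + 23 days = January 22, 2022.

December 30, 2021; January 22, 2022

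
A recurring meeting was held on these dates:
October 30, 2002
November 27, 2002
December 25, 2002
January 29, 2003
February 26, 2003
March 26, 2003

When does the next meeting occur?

April 30, 2003

These are Wednesdays with 28, 28, 35, 28, 28-day gaps.
Each is the final Wednesday of its month — October 30, 2002 is past the 28th, so '4th Wednesday' doesn't fit.
April 2003 ends with Wednesday April 30, 2003.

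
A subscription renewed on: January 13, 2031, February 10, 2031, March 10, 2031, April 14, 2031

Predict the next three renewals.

May 12, 2031; June 9, 2031; July 14, 2031

Gaps: 28, 28, 35 days — a mix of 28 and 35. Every date is a Monday.
Each is the 2nd Monday of its month.
2nd Monday of May 2031: May 12, 2031.
2nd Monday of June 2031: June 9, 2031.
July 2031 — 2nd Monday is July 14, 2031.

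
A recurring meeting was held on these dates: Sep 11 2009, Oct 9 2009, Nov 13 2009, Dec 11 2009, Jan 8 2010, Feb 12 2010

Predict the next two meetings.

Mar 12 2010, Apr 9 2010

Gaps: 28, 35, 28, 28, 35 days — a mix of 28 and 35. Every date is a Friday.
Each is the 2nd Friday of its month.
March 2010 — 2nd Friday is Mar 12 2010.
April 2010 — 2nd Friday is Apr 9 2010.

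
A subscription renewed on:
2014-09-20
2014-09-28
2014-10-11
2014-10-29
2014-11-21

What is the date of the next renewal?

2014-12-19

The spacing grows by 5 each time: 8, 13, 18, 23 days.
Next gap: 28 days. 2014-11-21 + 28 days = 2014-12-19.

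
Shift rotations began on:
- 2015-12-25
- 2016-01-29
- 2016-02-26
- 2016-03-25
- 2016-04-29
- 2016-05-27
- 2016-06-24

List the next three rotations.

These are Fridays with 35, 28, 28, 35, 28, 28-day gaps.
Each is the final Friday of its month — 2016-01-29 is past the 28th, so '4th Friday' doesn't fit.
July 2016 ends with Friday 2016-07-29.
Last Friday of August 2016: 2016-08-26.
September 2016 ends with Friday 2016-09-30.

2016-07-29, 2016-08-26, 2016-09-30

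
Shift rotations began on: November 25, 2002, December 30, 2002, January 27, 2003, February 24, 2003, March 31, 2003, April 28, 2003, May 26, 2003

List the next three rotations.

June 30, 2003; July 28, 2003; August 25, 2003

These are Mondays with 35, 28, 28, 35, 28, 28-day gaps.
Each is the final Monday of its month — December 30, 2002 is past the 28th, so '4th Monday' doesn't fit.
June 2003 ends with Monday June 30, 2003.
July 2003 ends with Monday July 28, 2003.
August 2003 ends with Monday August 25, 2003.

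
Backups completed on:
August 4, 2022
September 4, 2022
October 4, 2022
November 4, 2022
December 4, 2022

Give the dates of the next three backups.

The day-of-month is always 4 (31, 30, 31, 30 days between events).
So this recurs on the 4th of each month.
January 2023: January 4, 2023.
February 2023: February 4, 2023.
Next: March 2023 → March 4, 2023.

January 4, 2023; February 4, 2023; March 4, 2023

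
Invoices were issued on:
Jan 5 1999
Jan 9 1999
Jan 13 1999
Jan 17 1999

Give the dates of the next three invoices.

The spacing is 4, 4, 4 days — always 4 days.
Jan 17 1999 + 4 days = Jan 21 1999.
Jan 21 1999 + 4 days = Jan 25 1999.
Jan 25 1999 + 4 days = Jan 29 1999.

Jan 21 1999, Jan 25 1999, Jan 29 1999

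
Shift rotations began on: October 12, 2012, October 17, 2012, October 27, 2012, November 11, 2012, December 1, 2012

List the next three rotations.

December 26, 2012; January 25, 2013; March 1, 2013

Intervals are 5, 10, 15, 20 days — an arithmetic progression with common difference 5.
Next gap: 25 days. December 1, 2012 + 25 days = December 26, 2012.
Next gap: 30 days. December 26, 2012 + 30 days = January 25, 2013.
Next gap: 35 days. January 25, 2013 + 35 days = March 1, 2013.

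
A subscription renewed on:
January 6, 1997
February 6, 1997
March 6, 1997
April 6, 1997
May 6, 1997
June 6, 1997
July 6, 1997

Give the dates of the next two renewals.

Gaps: 31, 28, 31, 30, 31, 30 days — not constant. Every event is on the 6th of the month.
Pattern: the 6th of each month.
Next: August 1997 → August 6, 1997.
September 1997: September 6, 1997.

August 6, 1997; September 6, 1997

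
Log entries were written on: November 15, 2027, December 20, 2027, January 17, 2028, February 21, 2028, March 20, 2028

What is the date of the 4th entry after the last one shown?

Gaps: 35, 28, 35, 28 days — a mix of 28 and 35. Every date is a Monday.
Each is the 3rd Monday of its month.
3rd Monday of April 2028: April 17, 2028.
3rd Monday of May 2028: May 15, 2028.
June 2028 — 3rd Monday is June 19, 2028.
July 2028 — 3rd Monday is July 17, 2028.

July 17, 2028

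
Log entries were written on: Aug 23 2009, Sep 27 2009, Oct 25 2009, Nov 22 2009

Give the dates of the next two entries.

These are Sundays at 28- or 35-day spacing (35, 28, 28).
The pattern: 4th Sunday of the month.
4th Sunday of December 2009: Dec 27 2009.
January 2010 — 4th Sunday is Jan 24 2010.

Dec 27 2009, Jan 24 2010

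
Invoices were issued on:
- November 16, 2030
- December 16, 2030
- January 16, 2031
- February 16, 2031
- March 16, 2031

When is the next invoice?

The day-of-month is always 16 (30, 31, 31, 28 days between events).
So this recurs on the 16th of each month.
Next: April 2031 → April 16, 2031.

April 16, 2031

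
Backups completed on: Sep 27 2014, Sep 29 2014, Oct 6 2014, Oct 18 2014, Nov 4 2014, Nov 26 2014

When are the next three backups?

Dec 23 2014, Jan 24 2015, Mar 2 2015

Gaps: 2, 7, 12, 17, 22 days — each gap is 5 larger than the previous one.
Next gap: 27 days. Nov 26 2014 + 27 days = Dec 23 2014.
Next gap: 32 days. Dec 23 2014 + 32 days = Jan 24 2015.
Next gap: 37 days. Jan 24 2015 + 37 days = Mar 2 2015.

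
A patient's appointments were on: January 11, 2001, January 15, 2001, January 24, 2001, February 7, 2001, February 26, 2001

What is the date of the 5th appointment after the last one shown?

August 15, 2001

The spacing grows by 5 each time: 4, 9, 14, 19 days.
Next gap: 24 days. February 26, 2001 + 24 days = March 22, 2001.
Next gap: 29 days. March 22, 2001 + 29 days = April 20, 2001.
Next gap: 34 days. April 20, 2001 + 34 days = May 24, 2001.
Next gap: 39 days. May 24, 2001 + 39 days = July 2, 2001.
Next gap: 44 days. July 2, 2001 + 44 days = August 15, 2001.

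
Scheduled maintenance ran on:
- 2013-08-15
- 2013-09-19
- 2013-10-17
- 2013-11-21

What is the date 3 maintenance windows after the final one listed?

2014-02-20

All dates are Thursdays, 35, 28, 35 days apart.
Specifically, the 3rd Thursday of each month.
3rd Thursday of December 2013: 2013-12-19.
January 2014 — 3rd Thursday is 2014-01-16.
3rd Thursday of February 2014: 2014-02-20.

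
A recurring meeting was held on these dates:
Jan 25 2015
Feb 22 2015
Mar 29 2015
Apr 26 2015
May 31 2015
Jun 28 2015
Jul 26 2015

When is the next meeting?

These are Sundays with 28, 35, 28, 35, 28, 28-day gaps.
Each is the final Sunday of its month — Mar 29 2015 is past the 28th, so '4th Sunday' doesn't fit.
Last Sunday of August 2015: Aug 30 2015.

Aug 30 2015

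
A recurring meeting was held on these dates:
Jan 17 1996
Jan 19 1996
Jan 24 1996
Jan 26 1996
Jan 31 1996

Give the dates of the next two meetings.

Gaps: 2, 5, 2, 5 days — not constant, but cyclic with period 2.
The events fall on every Wednesday and Friday.
The following Friday is Feb 2 1996.
The following Wednesday is Feb 7 1996.

Feb 2 1996, Feb 7 1996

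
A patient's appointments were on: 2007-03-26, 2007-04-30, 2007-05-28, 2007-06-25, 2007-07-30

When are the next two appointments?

2007-08-27, 2007-09-24

All Mondays; the gaps (35, 28, 28, 35) vary with month length.
This is the last Monday of each month.
August 2007 ends with Monday 2007-08-27.
Last Monday of September 2007: 2007-09-24.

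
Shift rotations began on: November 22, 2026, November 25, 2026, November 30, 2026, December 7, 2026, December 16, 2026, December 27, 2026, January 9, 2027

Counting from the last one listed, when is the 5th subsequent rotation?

Intervals are 3, 5, 7, 9, 11, 13 days — an arithmetic progression with common difference 2.
Next gap: 15 days. January 9, 2027 + 15 days = January 24, 2027.
Next gap: 17 days. January 24, 2027 + 17 days = February 10, 2027.
Next gap: 19 days. February 10, 2027 + 19 days = March 1, 2027.
Next gap: 21 days. March 1, 2027 + 21 days = March 22, 2027.
Next gap: 23 days. March 22, 2027 + 23 days = April 14, 2027.

April 14, 2027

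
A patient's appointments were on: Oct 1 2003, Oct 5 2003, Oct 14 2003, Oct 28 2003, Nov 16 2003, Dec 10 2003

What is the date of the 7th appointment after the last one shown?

Intervals are 4, 9, 14, 19, 24 days — an arithmetic progression with common difference 5.
Next gap: 29 days. Dec 10 2003 + 29 days = Jan 8 2004.
Next gap: 34 days. Jan 8 2004 + 34 days = Feb 11 2004.
Next gap: 39 days. Feb 11 2004 + 39 days = Mar 21 2004.
Next gap: 44 days. Mar 21 2004 + 44 days = May 4 2004.
Next gap: 49 days. May 4 2004 + 49 days = Jun 22 2004.
Next gap: 54 days. Jun 22 2004 + 54 days = Aug 15 2004.
Next gap: 59 days. Aug 15 2004 + 59 days = Oct 13 2004.

Oct 13 2004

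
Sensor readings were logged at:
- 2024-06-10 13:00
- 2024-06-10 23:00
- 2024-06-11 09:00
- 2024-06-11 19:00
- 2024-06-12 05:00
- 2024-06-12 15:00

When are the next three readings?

2024-06-13 01:00, 2024-06-13 11:00, 2024-06-13 21:00

The interval is a steady 10 hours (10, 10, 10, 10, 10).
2024-06-12 15:00 + 10 h = 2024-06-13 01:00.
2024-06-13 01:00 + 10 h = 2024-06-13 11:00.
2024-06-13 11:00 + 10 h = 2024-06-13 21:00.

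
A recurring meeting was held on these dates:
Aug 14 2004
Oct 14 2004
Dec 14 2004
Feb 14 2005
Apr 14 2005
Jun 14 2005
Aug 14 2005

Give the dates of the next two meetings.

Oct 14 2005, Dec 14 2005

Gaps: 61, 61, 62, 59, 61, 61 days — not constant. Every event is on the 14th of the month.
Pattern: the 14th of every 2 months.
October 2005: Oct 14 2005.
Next: December 2005 → Dec 14 2005.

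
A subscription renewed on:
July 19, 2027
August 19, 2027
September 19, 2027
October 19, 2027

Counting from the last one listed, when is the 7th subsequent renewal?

May 19, 2028

Gaps: 31, 31, 30 days — not constant. Every event is on the 19th of the month.
Pattern: the 19th of each month.
November 2027: November 19, 2027.
December 2027: December 19, 2027.
January 2028: January 19, 2028.
Next: February 2028 → February 19, 2028.
March 2028: March 19, 2028.
April 2028: April 19, 2028.
Next: May 2028 → May 19, 2028.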